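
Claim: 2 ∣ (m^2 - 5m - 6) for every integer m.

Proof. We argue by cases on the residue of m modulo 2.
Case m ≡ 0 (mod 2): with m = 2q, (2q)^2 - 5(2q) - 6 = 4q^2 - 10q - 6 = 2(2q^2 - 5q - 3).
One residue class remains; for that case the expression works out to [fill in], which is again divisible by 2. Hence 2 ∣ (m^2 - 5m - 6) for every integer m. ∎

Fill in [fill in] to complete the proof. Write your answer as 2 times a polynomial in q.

2(2q^2 - 3q - 5)

Only m ≡ 1 (mod 2) is unaccounted for. Put m = 2q+1:
(2q+1)^2 - 5(2q+1) - 6 expands to 4q^2 - 6q - 10,
and factoring out 2 leaves 2(2q^2 - 3q - 5).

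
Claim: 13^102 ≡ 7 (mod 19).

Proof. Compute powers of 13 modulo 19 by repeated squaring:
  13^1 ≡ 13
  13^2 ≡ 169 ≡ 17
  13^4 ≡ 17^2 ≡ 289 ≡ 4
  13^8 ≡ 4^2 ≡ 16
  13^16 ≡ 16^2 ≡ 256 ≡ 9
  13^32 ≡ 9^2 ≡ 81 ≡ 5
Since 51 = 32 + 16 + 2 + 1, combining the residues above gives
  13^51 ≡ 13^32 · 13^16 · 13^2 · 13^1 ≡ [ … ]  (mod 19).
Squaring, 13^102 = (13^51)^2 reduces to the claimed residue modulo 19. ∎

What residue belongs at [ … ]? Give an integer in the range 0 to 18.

13^32 · 13^16 · 13^2 · 13^1 ≡ 5 · 9 · 17 · 13 = 9945.
9945 mod 19 = 8, so 13^51 ≡ 8 (mod 19).

8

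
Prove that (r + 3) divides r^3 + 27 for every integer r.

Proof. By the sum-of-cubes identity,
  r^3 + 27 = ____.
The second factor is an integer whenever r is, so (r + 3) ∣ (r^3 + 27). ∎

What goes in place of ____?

(r + 3)(r^2 - 3r + 9)

Polynomial division of r^3 + 27 by r + 3 leaves remainder 0 and quotient r^2 - 3r + 9.
Hence r^3 + 27 = (r + 3)(r^2 - 3r + 9).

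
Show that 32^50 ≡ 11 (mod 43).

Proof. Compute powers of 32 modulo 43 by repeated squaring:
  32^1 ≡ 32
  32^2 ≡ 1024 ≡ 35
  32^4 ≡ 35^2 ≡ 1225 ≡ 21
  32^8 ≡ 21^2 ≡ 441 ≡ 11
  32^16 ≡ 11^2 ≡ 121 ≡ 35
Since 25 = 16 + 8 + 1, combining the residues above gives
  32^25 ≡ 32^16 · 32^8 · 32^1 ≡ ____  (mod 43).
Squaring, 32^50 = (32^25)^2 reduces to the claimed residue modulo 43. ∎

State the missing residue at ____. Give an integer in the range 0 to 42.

22

32^16 · 32^8 · 32^1 ≡ 35 · 11 · 32 = 12320.
12320 mod 43 = 22, so 32^25 ≡ 22 (mod 43).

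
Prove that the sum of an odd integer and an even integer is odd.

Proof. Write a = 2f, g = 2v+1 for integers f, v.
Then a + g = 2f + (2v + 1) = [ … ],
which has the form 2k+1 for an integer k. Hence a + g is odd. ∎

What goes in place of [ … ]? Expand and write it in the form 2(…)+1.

2f + (2v + 1) = 2f + 2v + 1
= 2(f + v) + 1.
Since f + v is an integer, the sum is of the form 2k+1 for an integer k.

2(f + v) + 1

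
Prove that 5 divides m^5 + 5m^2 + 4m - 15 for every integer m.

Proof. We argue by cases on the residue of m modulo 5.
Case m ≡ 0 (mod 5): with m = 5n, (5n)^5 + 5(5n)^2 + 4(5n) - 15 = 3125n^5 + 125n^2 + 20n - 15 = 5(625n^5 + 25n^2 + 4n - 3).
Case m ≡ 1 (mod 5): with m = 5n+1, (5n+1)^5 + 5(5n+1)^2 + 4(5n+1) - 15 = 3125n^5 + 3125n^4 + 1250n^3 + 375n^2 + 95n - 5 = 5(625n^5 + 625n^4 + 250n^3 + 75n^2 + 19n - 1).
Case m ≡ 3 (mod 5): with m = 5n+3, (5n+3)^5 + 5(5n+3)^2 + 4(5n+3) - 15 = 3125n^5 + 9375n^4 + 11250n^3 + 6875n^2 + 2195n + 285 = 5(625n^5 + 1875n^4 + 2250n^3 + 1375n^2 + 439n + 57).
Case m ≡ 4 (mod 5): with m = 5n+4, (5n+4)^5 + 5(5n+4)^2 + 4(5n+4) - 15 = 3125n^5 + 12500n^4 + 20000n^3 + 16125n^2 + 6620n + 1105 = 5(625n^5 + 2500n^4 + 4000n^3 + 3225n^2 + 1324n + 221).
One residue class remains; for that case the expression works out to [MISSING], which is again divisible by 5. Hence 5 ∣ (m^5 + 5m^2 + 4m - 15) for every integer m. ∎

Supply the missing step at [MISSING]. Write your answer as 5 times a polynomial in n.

Only m ≡ 2 (mod 5) is unaccounted for. Put m = 5n+2:
(5n+2)^5 + 5(5n+2)^2 + 4(5n+2) - 15 expands to 3125n^5 + 6250n^4 + 5000n^3 + 2125n^2 + 520n + 45,
and factoring out 5 leaves 5(625n^5 + 1250n^4 + 1000n^3 + 425n^2 + 104n + 9).

5(625n^5 + 1250n^4 + 1000n^3 + 425n^2 + 104n + 9)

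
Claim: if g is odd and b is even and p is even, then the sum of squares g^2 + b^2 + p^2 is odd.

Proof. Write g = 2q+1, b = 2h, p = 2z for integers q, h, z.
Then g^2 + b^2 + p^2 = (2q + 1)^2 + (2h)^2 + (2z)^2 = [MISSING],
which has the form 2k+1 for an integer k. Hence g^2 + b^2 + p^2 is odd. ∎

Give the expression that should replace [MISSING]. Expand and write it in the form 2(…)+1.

Expanding: (2q + 1)^2 + (2h)^2 + (2z)^2 = 4h^2 + 4q^2 + 4q + 4z^2 + 1.
Every term except the constant is even, so this is 2(2h^2 + 2q^2 + 2q + 2z^2) + 1,
and 2h^2 + 2q^2 + 2q + 2z^2 ∈ ℤ gives the required form.

2(2h^2 + 2q^2 + 2q + 2z^2) + 1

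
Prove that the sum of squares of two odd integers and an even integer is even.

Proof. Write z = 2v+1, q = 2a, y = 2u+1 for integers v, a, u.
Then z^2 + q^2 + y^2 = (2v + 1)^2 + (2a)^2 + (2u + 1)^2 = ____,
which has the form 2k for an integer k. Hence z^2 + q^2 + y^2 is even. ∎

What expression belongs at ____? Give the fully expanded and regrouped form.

(2v + 1)^2 + (2a)^2 + (2u + 1)^2 = 4a^2 + 4u^2 + 4u + 4v^2 + 4v + 2
= 2(2a^2 + 2u^2 + 2u + 2v^2 + 2v + 1).
Since 2a^2 + 2u^2 + 2u + 2v^2 + 2v + 1 is an integer, the sum of squares is of the form 2k for an integer k.

2(2a^2 + 2u^2 + 2u + 2v^2 + 2v + 1)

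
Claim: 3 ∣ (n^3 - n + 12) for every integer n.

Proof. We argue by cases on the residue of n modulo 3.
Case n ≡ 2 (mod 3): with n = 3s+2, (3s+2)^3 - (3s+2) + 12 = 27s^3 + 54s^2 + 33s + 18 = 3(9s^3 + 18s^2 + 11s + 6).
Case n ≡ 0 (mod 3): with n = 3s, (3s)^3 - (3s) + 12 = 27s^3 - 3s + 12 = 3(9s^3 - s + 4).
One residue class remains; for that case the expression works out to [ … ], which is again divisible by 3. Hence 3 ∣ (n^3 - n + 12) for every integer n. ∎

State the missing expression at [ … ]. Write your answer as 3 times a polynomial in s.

Only n ≡ 1 (mod 3) is unaccounted for. Put n = 3s+1:
(3s+1)^3 - (3s+1) + 12 expands to 27s^3 + 27s^2 + 6s + 12,
and factoring out 3 leaves 3(9s^3 + 9s^2 + 2s + 4).

3(9s^3 + 9s^2 + 2s + 4)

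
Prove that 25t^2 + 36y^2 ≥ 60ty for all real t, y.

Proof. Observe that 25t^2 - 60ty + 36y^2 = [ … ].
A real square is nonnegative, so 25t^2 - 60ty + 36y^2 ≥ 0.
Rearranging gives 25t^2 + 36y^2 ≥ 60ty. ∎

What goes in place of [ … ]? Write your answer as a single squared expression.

(5t - 6y)^2

25t^2 - 60ty + 36y^2 is a perfect-square trinomial: the outer terms are (5t)^2 and (6y)^2, and the cross term is -2·5t·6y.
So 25t^2 - 60ty + 36y^2 = (5t - 6y)^2 ≥ 0.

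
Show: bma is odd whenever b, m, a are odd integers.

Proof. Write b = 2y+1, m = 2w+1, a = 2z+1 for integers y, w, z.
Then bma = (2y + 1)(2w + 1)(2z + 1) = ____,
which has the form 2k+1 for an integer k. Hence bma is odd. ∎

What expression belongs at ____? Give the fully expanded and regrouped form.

2(4wyz + 2wy + 2wz + w + 2yz + y + z) + 1

Expanding: (2y + 1)(2w + 1)(2z + 1) = 8wyz + 4wy + 4wz + 2w + 4yz + 2y + 2z + 1.
Every term except the constant is even, so this is 2(4wyz + 2wy + 2wz + w + 2yz + y + z) + 1,
and 4wyz + 2wy + 2wz + w + 2yz + y + z ∈ ℤ gives the required form.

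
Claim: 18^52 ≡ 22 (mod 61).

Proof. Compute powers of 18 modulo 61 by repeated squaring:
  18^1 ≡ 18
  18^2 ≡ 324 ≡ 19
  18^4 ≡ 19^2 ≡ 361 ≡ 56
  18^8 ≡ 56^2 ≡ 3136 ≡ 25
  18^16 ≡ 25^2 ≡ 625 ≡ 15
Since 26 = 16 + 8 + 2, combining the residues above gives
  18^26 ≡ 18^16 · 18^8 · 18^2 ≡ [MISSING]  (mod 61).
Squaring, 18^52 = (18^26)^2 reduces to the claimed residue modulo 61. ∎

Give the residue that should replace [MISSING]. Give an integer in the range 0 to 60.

49

18^16 · 18^8 · 18^2 ≡ 15 · 25 · 19 = 7125.
7125 mod 61 = 49, so 18^26 ≡ 49 (mod 61).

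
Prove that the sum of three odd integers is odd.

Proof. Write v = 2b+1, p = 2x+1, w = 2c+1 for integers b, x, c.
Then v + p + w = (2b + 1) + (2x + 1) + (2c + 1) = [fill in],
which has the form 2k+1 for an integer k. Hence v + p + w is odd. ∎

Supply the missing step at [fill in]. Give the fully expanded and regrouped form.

2(b + c + x + 1) + 1

Expanding: (2b + 1) + (2x + 1) + (2c + 1) = 2b + 2c + 2x + 3.
Every term except the constant is even, so this is 2(b + c + x + 1) + 1,
and b + c + x + 1 ∈ ℤ gives the required form.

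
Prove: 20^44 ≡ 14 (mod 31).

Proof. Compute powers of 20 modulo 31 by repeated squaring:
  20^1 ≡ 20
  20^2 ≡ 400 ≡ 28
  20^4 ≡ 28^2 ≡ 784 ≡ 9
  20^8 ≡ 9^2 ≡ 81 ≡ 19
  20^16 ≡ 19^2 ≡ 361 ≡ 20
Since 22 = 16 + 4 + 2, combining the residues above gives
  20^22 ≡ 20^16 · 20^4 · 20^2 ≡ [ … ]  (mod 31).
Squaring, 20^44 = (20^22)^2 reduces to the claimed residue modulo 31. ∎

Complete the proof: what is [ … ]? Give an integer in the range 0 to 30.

Multiply the listed residues: 20 · 9 · 28 = 180 → 5040.
Reducing modulo 31: 5040 = 162·31 + 18, so 20^22 ≡ 18.

18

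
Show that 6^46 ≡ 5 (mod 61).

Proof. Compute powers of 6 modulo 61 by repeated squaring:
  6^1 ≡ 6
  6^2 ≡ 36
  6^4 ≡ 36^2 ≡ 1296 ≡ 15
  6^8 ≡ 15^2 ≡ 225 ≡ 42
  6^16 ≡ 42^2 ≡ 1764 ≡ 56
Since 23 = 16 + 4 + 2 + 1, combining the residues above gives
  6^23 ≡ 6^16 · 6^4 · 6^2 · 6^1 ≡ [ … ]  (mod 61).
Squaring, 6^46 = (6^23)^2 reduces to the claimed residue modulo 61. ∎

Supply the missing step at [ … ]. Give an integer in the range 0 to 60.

26

Multiply the listed residues: 56 · 15 · 36 · 6 = 840 → 30240 → 181440.
Reducing modulo 61: 181440 = 2974·61 + 26, so 6^23 ≡ 26.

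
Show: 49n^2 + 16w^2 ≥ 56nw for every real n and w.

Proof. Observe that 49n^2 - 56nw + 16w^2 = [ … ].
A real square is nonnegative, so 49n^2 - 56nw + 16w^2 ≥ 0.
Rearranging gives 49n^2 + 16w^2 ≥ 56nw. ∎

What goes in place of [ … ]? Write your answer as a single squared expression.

(7n - 4w)^2

49n^2 - 56nw + 16w^2 is a perfect-square trinomial: the outer terms are (7n)^2 and (4w)^2, and the cross term is -2·7n·4w.
So 49n^2 - 56nw + 16w^2 = (7n - 4w)^2 ≥ 0.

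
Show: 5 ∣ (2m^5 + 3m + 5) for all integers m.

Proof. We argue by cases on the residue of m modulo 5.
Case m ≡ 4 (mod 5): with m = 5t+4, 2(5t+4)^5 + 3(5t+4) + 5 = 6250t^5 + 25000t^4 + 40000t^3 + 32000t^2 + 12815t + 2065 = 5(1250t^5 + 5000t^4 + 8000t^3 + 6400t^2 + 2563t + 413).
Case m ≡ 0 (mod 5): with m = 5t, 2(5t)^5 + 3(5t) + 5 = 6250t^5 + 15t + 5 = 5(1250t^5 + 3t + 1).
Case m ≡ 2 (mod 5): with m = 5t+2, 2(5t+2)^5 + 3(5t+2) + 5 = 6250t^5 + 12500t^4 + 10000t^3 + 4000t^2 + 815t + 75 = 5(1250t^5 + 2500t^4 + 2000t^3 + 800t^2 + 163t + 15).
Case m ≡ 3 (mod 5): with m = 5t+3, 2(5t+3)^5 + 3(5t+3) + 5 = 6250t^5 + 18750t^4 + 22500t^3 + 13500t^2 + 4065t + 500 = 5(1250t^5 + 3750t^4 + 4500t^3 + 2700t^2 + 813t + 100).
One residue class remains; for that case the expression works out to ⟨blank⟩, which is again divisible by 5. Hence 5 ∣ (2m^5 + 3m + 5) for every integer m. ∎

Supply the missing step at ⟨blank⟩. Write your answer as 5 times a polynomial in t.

5(1250t^5 + 1250t^4 + 500t^3 + 100t^2 + 13t + 2)

Only m ≡ 1 (mod 5) is unaccounted for. Put m = 5t+1:
2(5t+1)^5 + 3(5t+1) + 5 expands to 6250t^5 + 6250t^4 + 2500t^3 + 500t^2 + 65t + 10,
and factoring out 5 leaves 5(1250t^5 + 1250t^4 + 500t^3 + 100t^2 + 13t + 2).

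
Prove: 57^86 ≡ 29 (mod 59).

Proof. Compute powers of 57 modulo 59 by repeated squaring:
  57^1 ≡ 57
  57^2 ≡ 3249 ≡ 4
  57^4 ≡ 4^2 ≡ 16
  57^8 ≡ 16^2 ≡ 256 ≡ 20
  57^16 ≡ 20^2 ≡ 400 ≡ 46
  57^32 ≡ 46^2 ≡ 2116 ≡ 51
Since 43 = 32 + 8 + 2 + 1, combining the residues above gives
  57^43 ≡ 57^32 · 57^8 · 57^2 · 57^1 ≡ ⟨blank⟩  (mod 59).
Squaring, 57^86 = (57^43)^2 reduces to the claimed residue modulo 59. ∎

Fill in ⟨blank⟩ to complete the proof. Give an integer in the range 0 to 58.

57^32 · 57^8 · 57^2 · 57^1 ≡ 51 · 20 · 4 · 57 = 232560.
232560 mod 59 = 41, so 57^43 ≡ 41 (mod 59).

41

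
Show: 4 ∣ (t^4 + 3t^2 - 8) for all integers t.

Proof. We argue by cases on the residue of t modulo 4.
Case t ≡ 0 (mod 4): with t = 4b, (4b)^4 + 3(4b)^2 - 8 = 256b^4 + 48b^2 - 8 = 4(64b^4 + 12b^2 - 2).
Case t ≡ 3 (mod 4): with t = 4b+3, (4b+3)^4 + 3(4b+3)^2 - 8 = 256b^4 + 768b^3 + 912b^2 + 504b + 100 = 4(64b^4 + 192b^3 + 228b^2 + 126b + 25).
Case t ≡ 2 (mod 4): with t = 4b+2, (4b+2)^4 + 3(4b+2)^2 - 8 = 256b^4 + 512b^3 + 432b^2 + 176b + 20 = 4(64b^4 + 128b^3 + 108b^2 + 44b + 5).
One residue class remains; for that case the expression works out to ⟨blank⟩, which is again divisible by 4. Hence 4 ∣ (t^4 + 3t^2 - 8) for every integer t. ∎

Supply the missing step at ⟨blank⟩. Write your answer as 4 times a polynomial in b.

4(64b^4 + 64b^3 + 36b^2 + 10b - 1)

The residues treated are {0, 3, 2}, so the missing case is t ≡ 1 (mod 4); write t = 4b+1.
Then (4b+1)^4 + 3(4b+1)^2 - 8 = 256b^4 + 256b^3 + 144b^2 + 40b - 4 = 4(64b^4 + 64b^3 + 36b^2 + 10b - 1).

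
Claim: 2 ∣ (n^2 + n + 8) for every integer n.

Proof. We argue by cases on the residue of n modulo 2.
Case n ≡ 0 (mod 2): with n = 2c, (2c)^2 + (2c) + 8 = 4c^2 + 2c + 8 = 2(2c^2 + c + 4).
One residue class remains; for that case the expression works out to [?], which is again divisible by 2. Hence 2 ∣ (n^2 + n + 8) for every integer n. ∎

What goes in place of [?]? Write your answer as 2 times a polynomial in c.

The residues treated are {0}, so the missing case is n ≡ 1 (mod 2); write n = 2c+1.
Then (2c+1)^2 + (2c+1) + 8 = 4c^2 + 6c + 10 = 2(2c^2 + 3c + 5).

2(2c^2 + 3c + 5)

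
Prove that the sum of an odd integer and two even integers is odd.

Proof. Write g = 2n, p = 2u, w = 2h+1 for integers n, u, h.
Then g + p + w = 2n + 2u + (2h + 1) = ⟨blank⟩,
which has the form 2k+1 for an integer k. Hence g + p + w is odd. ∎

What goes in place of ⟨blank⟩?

2(h + n + u) + 1

Expanding: 2n + 2u + (2h + 1) = 2h + 2n + 2u + 1.
Every term except the constant is even, so this is 2(h + n + u) + 1,
and h + n + u ∈ ℤ gives the required form.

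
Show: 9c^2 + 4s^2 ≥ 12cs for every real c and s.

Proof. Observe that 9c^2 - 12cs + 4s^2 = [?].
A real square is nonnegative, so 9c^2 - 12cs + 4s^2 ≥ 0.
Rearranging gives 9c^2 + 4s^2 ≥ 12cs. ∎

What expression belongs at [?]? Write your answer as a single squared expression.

The leading and trailing coefficients are 3^2 and 2^2, and 12 = 2·3·2, so the trinomial is (3c - 2s)^2.
Hence 9c^2 - 12cs + 4s^2 ≥ 0.

(3c - 2s)^2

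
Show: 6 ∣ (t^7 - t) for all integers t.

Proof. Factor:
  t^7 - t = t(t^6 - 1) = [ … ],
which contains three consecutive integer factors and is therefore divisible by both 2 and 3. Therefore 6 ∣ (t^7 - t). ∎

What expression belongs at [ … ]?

t^6 - 1 = (t^2 - 1)(t^4 + t^2 + 1), and t^2 - 1 = (t-1)(t+1).
So t(t^6 - 1) = (t - 1)t(t + 1)(t^4 + t^2 + 1).

(t - 1)t(t + 1)(t^4 + t^2 + 1)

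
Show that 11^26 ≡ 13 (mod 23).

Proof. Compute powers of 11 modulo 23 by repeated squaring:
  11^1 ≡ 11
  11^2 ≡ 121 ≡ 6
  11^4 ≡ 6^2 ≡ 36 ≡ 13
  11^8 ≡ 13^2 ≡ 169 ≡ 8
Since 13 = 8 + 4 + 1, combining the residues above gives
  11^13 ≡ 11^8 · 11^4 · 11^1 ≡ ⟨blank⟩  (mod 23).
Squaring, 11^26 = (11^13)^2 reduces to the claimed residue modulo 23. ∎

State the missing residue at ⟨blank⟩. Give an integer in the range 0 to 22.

Multiply the listed residues: 8 · 13 · 11 = 104 → 1144.
Reducing modulo 23: 1144 = 49·23 + 17, so 11^13 ≡ 17.

17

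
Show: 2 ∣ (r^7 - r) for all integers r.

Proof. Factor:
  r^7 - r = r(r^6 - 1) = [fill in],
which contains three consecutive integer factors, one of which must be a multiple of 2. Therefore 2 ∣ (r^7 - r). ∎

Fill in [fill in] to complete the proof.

(r - 1)r(r + 1)(r^4 + r^2 + 1)

r^6 - 1 = (r^2 - 1)(r^4 + r^2 + 1), and r^2 - 1 = (r-1)(r+1).
So r(r^6 - 1) = (r - 1)r(r + 1)(r^4 + r^2 + 1).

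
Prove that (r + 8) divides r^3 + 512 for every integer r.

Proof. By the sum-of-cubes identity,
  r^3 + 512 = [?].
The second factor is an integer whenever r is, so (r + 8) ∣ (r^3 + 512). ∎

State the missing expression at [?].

Polynomial division of r^3 + 512 by r + 8 leaves remainder 0 and quotient r^2 - 8r + 64.
Hence r^3 + 512 = (r + 8)(r^2 - 8r + 64).

(r + 8)(r^2 - 8r + 64)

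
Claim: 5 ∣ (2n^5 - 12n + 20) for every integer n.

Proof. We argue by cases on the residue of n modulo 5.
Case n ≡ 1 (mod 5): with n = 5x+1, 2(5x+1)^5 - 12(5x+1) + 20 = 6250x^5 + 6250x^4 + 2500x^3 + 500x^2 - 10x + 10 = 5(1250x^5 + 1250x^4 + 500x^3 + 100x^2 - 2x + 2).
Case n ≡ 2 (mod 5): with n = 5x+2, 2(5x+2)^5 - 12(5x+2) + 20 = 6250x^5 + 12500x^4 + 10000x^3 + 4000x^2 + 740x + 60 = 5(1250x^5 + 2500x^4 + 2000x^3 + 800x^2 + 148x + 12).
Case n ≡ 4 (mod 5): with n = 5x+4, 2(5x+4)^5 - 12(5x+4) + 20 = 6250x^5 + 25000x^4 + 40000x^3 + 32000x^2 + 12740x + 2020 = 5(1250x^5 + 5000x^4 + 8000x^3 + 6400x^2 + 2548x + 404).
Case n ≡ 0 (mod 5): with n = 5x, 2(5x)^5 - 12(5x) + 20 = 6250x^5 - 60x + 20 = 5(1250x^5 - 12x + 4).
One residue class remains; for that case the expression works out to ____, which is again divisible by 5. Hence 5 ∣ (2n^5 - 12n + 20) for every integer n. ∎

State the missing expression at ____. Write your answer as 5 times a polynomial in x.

The residues treated are {1, 2, 4, 0}, so the missing case is n ≡ 3 (mod 5); write n = 5x+3.
Then 2(5x+3)^5 - 12(5x+3) + 20 = 6250x^5 + 18750x^4 + 22500x^3 + 13500x^2 + 3990x + 470 = 5(1250x^5 + 3750x^4 + 4500x^3 + 2700x^2 + 798x + 94).

5(1250x^5 + 3750x^4 + 4500x^3 + 2700x^2 + 798x + 94)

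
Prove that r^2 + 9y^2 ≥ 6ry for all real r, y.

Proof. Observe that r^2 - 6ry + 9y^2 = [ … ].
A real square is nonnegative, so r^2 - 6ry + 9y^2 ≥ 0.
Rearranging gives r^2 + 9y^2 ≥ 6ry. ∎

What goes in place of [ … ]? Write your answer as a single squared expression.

(r - 3y)^2

r^2 - 6ry + 9y^2 is a perfect-square trinomial: the outer terms are (r)^2 and (3y)^2, and the cross term is -2·r·3y.
So r^2 - 6ry + 9y^2 = (r - 3y)^2 ≥ 0.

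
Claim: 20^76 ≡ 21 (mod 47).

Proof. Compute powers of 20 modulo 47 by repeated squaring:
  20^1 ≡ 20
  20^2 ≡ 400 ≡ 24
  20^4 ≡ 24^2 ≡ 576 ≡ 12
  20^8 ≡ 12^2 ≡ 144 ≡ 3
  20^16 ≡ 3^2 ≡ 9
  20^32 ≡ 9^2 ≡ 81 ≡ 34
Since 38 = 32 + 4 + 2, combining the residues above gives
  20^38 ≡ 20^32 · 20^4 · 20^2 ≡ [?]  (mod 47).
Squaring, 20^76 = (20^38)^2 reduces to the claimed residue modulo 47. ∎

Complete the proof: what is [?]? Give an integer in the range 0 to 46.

Multiply the listed residues: 34 · 12 · 24 = 408 → 9792.
Reducing modulo 47: 9792 = 208·47 + 16, so 20^38 ≡ 16.

16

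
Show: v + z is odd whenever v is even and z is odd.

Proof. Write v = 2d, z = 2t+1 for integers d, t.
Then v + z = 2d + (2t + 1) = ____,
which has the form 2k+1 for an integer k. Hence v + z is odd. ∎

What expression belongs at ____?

2(d + t) + 1

Expanding: 2d + (2t + 1) = 2d + 2t + 1.
Every term except the constant is even, so this is 2(d + t) + 1,
and d + t ∈ ℤ gives the required form.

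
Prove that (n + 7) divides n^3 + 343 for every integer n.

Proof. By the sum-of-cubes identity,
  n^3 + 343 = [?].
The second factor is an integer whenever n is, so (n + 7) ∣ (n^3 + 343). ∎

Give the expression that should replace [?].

(n + 7)(n^2 - 7n + 49)

a^3 + b^3 = (a + b)(a^2 - ab + b^2). With a = n, b = 7:
n^3 + 343 = (n + 7)(n^2 - 7n + 49).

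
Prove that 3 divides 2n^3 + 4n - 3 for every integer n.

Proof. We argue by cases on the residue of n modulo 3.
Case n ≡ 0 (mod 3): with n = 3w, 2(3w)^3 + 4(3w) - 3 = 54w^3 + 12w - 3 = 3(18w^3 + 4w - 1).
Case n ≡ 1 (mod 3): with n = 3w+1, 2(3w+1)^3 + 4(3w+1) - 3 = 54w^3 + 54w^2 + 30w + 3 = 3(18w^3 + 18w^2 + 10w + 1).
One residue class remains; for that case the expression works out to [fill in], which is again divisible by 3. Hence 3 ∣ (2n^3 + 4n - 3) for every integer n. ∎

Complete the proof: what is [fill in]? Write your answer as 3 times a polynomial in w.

Only n ≡ 2 (mod 3) is unaccounted for. Put n = 3w+2:
2(3w+2)^3 + 4(3w+2) - 3 expands to 54w^3 + 108w^2 + 84w + 21,
and factoring out 3 leaves 3(18w^3 + 36w^2 + 28w + 7).

3(18w^3 + 36w^2 + 28w + 7)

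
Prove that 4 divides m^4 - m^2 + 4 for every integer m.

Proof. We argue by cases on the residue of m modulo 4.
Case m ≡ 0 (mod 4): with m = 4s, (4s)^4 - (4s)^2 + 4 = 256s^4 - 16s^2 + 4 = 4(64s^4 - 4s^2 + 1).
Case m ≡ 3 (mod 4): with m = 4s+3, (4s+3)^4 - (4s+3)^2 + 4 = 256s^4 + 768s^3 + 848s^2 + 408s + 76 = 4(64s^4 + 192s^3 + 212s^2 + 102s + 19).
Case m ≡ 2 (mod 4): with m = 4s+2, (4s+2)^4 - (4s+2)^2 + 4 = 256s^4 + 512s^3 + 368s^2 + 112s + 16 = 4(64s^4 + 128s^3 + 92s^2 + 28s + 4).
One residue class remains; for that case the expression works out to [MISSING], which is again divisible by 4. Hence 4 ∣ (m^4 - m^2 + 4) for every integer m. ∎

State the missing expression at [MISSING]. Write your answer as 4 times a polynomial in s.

4(64s^4 + 64s^3 + 20s^2 + 2s + 1)

Only m ≡ 1 (mod 4) is unaccounted for. Put m = 4s+1:
(4s+1)^4 - (4s+1)^2 + 4 expands to 256s^4 + 256s^3 + 80s^2 + 8s + 4,
and factoring out 4 leaves 4(64s^4 + 64s^3 + 20s^2 + 2s + 1).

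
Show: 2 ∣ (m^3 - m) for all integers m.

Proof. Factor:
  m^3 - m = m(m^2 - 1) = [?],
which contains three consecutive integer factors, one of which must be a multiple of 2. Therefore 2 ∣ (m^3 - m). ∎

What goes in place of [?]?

(m - 1)m(m + 1)

m(m^2 - 1) = m(m - 1)(m + 1) = (m - 1)m(m + 1).
These three factors are consecutive integers, so their product is divisible by 2.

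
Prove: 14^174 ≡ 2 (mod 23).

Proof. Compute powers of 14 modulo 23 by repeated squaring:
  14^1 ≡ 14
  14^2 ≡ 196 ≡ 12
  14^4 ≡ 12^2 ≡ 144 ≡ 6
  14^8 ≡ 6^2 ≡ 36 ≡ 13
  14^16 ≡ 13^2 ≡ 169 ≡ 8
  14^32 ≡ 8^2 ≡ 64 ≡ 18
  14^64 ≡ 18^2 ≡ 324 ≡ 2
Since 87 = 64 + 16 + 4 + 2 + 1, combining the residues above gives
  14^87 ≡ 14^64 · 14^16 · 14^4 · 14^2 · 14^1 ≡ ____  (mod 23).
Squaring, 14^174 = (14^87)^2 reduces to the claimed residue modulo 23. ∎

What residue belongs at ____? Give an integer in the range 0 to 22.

14^64 · 14^16 · 14^4 · 14^2 · 14^1 ≡ 2 · 8 · 6 · 12 · 14 = 16128.
16128 mod 23 = 5, so 14^87 ≡ 5 (mod 23).

5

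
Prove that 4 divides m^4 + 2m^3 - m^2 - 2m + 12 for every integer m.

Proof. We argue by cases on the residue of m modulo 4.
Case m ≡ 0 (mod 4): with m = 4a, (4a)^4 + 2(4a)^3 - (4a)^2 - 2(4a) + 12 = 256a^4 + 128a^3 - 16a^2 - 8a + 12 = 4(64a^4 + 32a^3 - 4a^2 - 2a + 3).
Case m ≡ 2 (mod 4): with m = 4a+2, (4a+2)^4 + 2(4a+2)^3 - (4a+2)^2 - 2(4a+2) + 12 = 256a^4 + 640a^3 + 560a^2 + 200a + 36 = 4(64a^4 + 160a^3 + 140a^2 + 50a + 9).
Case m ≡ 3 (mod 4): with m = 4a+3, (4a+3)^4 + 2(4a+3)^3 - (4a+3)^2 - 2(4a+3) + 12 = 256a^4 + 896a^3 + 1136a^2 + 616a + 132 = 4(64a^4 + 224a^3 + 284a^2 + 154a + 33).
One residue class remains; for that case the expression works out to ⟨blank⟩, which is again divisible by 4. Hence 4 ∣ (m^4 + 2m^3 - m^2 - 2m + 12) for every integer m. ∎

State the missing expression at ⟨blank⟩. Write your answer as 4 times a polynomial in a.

4(64a^4 + 96a^3 + 44a^2 + 6a + 3)

The residues treated are {0, 2, 3}, so the missing case is m ≡ 1 (mod 4); write m = 4a+1.
Then (4a+1)^4 + 2(4a+1)^3 - (4a+1)^2 - 2(4a+1) + 12 = 256a^4 + 384a^3 + 176a^2 + 24a + 12 = 4(64a^4 + 96a^3 + 44a^2 + 6a + 3).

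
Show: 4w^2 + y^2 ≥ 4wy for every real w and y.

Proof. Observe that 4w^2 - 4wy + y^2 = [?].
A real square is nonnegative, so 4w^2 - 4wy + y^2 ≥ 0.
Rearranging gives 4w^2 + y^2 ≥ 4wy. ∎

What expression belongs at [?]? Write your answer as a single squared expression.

4w^2 - 4wy + y^2 is a perfect-square trinomial: the outer terms are (2w)^2 and (y)^2, and the cross term is -2·2w·y.
So 4w^2 - 4wy + y^2 = (2w - y)^2 ≥ 0.

(2w - y)^2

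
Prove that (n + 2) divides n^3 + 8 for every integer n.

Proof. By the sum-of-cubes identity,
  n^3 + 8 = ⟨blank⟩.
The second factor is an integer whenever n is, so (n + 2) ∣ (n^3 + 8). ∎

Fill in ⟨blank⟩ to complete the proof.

Polynomial division of n^3 + 8 by n + 2 leaves remainder 0 and quotient n^2 - 2n + 4.
Hence n^3 + 8 = (n + 2)(n^2 - 2n + 4).

(n + 2)(n^2 - 2n + 4)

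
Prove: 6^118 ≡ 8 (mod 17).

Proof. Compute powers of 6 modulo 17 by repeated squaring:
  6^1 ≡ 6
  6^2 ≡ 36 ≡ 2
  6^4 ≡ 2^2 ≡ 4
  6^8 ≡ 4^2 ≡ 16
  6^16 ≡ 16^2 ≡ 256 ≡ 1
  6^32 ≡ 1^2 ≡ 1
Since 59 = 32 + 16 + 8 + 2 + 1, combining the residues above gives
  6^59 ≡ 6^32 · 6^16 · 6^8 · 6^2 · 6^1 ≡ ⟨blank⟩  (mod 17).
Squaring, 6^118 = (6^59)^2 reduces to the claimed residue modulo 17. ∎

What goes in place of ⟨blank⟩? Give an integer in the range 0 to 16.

5

Multiply the listed residues: 1 · 1 · 16 · 2 · 6 = 1 → 16 → 32 → 192.
Reducing modulo 17: 192 = 11·17 + 5, so 6^59 ≡ 5.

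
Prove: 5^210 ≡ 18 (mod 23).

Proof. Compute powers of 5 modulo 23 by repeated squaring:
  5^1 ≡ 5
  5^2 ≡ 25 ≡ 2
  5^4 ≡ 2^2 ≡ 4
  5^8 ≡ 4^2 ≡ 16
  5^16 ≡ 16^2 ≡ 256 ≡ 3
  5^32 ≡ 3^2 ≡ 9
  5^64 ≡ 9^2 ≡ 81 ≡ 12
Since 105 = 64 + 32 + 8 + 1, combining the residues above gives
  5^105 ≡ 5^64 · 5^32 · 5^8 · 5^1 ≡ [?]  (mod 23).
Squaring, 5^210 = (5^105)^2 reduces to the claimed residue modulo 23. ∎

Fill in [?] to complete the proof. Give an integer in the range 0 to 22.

15

Multiply the listed residues: 12 · 9 · 16 · 5 = 108 → 1728 → 8640.
Reducing modulo 23: 8640 = 375·23 + 15, so 5^105 ≡ 15.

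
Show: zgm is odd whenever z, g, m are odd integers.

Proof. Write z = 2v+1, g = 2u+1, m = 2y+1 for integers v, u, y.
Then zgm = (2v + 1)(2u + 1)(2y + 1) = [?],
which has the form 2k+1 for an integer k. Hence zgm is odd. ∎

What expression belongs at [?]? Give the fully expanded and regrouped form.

2(4uvy + 2uv + 2uy + u + 2vy + v + y) + 1

Expanding: (2v + 1)(2u + 1)(2y + 1) = 8uvy + 4uv + 4uy + 2u + 4vy + 2v + 2y + 1.
Every term except the constant is even, so this is 2(4uvy + 2uv + 2uy + u + 2vy + v + y) + 1,
and 4uvy + 2uv + 2uy + u + 2vy + v + y ∈ ℤ gives the required form.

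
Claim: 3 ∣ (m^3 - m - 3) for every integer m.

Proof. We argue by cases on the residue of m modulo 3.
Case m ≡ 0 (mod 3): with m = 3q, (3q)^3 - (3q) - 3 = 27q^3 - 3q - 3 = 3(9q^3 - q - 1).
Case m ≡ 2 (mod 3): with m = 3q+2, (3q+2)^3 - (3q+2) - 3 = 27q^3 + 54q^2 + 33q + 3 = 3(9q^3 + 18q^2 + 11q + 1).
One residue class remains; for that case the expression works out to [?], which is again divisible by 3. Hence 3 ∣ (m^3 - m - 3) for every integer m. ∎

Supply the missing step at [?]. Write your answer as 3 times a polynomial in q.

3(9q^3 + 9q^2 + 2q - 1)

The residues treated are {0, 2}, so the missing case is m ≡ 1 (mod 3); write m = 3q+1.
Then (3q+1)^3 - (3q+1) - 3 = 27q^3 + 27q^2 + 6q - 3 = 3(9q^3 + 9q^2 + 2q - 1).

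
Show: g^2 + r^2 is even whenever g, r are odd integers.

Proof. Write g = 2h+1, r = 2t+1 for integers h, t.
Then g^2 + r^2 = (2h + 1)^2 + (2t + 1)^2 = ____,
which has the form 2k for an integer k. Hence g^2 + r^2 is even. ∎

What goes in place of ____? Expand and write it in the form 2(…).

Expanding: (2h + 1)^2 + (2t + 1)^2 = 4h^2 + 4h + 4t^2 + 4t + 2.
Every term is even; pulling out the factor of 2 gives 2(2h^2 + 2h + 2t^2 + 2t + 1).

2(2h^2 + 2h + 2t^2 + 2t + 1)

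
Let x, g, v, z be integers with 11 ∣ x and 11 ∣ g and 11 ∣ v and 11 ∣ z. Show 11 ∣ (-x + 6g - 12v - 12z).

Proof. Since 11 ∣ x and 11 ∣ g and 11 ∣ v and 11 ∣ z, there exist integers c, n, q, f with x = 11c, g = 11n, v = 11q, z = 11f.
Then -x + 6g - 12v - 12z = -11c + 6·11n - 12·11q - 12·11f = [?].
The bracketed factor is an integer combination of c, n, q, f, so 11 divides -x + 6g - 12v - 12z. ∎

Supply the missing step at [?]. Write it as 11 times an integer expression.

Pull the common 11 out of every term: -11c + 6·11n - 12·11q - 12·11f = 11(-c - 12f + 6n - 12q).
-c - 12f + 6n - 12q is an integer, which exhibits the divisibility.

11(-c - 12f + 6n - 12q)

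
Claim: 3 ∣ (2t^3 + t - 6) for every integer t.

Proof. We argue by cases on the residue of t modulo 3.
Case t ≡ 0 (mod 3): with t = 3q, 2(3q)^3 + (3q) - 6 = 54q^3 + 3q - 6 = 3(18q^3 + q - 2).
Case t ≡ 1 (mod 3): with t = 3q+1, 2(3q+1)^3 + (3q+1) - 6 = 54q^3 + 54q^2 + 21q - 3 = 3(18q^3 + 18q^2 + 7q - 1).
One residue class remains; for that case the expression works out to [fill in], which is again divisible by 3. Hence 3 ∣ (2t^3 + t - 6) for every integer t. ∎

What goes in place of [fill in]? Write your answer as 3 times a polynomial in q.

3(18q^3 + 36q^2 + 25q + 4)

Only t ≡ 2 (mod 3) is unaccounted for. Put t = 3q+2:
2(3q+2)^3 + (3q+2) - 6 expands to 54q^3 + 108q^2 + 75q + 12,
and factoring out 3 leaves 3(18q^3 + 36q^2 + 25q + 4).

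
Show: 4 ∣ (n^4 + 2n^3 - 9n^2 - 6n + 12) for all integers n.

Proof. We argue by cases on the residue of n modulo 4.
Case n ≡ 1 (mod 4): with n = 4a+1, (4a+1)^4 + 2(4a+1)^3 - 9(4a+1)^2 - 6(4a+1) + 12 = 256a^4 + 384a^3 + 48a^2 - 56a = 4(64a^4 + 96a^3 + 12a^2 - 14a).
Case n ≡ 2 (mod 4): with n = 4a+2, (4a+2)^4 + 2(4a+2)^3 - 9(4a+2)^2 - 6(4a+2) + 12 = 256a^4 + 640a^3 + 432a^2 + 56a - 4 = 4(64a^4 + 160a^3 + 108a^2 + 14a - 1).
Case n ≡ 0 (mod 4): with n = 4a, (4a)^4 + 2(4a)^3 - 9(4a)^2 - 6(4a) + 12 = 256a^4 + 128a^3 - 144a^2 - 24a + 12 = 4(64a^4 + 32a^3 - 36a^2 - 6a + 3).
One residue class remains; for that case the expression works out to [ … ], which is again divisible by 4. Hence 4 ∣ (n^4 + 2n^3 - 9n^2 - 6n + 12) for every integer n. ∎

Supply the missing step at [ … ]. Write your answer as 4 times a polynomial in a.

4(64a^4 + 224a^3 + 252a^2 + 102a + 12)

Only n ≡ 3 (mod 4) is unaccounted for. Put n = 4a+3:
(4a+3)^4 + 2(4a+3)^3 - 9(4a+3)^2 - 6(4a+3) + 12 expands to 256a^4 + 896a^3 + 1008a^2 + 408a + 48,
and factoring out 4 leaves 4(64a^4 + 224a^3 + 252a^2 + 102a + 12).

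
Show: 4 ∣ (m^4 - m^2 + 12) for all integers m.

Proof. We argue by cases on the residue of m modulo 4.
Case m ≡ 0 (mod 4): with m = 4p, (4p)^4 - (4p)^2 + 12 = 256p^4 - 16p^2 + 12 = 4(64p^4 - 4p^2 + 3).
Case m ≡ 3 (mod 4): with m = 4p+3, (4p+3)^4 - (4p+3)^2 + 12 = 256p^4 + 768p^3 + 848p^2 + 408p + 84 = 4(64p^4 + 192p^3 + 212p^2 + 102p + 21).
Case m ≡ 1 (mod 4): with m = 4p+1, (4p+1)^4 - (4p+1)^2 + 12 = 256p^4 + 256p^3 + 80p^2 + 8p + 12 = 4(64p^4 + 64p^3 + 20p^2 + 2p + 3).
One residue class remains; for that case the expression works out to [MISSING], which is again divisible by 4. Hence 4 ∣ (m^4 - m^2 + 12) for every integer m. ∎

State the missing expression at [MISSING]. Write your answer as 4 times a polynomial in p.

4(64p^4 + 128p^3 + 92p^2 + 28p + 6)

Only m ≡ 2 (mod 4) is unaccounted for. Put m = 4p+2:
(4p+2)^4 - (4p+2)^2 + 12 expands to 256p^4 + 512p^3 + 368p^2 + 112p + 24,
and factoring out 4 leaves 4(64p^4 + 128p^3 + 92p^2 + 28p + 6).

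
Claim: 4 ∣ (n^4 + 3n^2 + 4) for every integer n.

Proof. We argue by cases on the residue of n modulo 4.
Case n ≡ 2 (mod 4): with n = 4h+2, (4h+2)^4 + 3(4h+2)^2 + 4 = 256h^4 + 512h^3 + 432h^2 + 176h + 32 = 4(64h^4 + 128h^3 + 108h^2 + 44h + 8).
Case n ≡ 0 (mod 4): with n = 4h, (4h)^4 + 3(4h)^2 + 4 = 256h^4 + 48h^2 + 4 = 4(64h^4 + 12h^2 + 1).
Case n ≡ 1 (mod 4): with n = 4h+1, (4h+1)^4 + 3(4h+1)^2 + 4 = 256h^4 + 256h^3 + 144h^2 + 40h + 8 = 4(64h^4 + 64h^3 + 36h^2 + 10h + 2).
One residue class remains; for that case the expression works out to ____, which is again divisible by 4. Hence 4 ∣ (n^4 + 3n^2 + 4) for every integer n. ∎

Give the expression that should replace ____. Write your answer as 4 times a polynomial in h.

4(64h^4 + 192h^3 + 228h^2 + 126h + 28)

Only n ≡ 3 (mod 4) is unaccounted for. Put n = 4h+3:
(4h+3)^4 + 3(4h+3)^2 + 4 expands to 256h^4 + 768h^3 + 912h^2 + 504h + 112,
and factoring out 4 leaves 4(64h^4 + 192h^3 + 228h^2 + 126h + 28).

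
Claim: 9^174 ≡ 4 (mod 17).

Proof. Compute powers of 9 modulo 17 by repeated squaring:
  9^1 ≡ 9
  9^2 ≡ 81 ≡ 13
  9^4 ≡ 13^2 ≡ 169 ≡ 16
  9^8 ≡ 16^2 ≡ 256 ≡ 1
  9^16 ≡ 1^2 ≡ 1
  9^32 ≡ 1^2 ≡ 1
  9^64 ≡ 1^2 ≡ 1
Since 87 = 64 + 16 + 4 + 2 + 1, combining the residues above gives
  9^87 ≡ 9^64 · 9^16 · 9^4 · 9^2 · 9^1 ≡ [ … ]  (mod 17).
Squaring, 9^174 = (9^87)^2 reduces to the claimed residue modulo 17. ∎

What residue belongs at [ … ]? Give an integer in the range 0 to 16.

Multiply the listed residues: 1 · 1 · 16 · 13 · 9 = 1 → 16 → 208 → 1872.
Reducing modulo 17: 1872 = 110·17 + 2, so 9^87 ≡ 2.

2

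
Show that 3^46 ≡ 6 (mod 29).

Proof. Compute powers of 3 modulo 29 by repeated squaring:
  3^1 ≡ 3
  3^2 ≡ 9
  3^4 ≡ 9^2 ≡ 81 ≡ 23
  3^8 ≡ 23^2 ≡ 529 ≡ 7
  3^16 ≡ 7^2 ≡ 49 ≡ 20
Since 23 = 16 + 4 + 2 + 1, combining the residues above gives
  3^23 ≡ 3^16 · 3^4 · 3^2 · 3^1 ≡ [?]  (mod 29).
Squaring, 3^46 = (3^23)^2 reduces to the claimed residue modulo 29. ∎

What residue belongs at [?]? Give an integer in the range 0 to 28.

8

3^16 · 3^4 · 3^2 · 3^1 ≡ 20 · 23 · 9 · 3 = 12420.
12420 mod 29 = 8, so 3^23 ≡ 8 (mod 29).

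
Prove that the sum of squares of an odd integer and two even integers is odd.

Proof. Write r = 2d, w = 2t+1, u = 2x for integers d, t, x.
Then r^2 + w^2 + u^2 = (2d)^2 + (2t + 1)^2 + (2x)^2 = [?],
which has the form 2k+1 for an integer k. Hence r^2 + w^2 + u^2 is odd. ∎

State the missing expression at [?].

(2d)^2 + (2t + 1)^2 + (2x)^2 = 4d^2 + 4t^2 + 4t + 4x^2 + 1
= 2(2d^2 + 2t^2 + 2t + 2x^2) + 1.
Since 2d^2 + 2t^2 + 2t + 2x^2 is an integer, the sum of squares is of the form 2k+1 for an integer k.

2(2d^2 + 2t^2 + 2t + 2x^2) + 1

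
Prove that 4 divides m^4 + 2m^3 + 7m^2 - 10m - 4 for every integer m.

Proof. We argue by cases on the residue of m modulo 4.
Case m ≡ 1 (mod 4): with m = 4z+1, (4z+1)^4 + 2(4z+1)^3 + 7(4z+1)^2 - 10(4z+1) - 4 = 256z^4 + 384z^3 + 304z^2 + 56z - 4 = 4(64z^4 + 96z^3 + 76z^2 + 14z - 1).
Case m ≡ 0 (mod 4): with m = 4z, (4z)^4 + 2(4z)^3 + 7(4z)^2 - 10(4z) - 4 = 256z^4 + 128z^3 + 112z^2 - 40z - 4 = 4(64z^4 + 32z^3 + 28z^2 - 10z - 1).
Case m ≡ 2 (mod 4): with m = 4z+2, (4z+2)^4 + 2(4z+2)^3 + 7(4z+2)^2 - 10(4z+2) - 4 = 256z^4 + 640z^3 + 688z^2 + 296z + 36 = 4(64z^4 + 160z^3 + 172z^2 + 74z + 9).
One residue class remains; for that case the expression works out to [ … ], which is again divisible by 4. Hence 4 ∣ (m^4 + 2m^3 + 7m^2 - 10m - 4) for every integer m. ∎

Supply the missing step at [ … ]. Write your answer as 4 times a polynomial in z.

4(64z^4 + 224z^3 + 316z^2 + 194z + 41)

Only m ≡ 3 (mod 4) is unaccounted for. Put m = 4z+3:
(4z+3)^4 + 2(4z+3)^3 + 7(4z+3)^2 - 10(4z+3) - 4 expands to 256z^4 + 896z^3 + 1264z^2 + 776z + 164,
and factoring out 4 leaves 4(64z^4 + 224z^3 + 316z^2 + 194z + 41).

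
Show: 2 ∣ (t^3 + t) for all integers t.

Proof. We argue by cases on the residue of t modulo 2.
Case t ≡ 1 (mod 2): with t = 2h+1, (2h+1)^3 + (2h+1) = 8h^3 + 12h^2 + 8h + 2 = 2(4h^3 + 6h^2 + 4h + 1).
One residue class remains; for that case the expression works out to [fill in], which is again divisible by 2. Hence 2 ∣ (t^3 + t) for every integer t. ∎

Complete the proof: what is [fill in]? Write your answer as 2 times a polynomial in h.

Only t ≡ 0 (mod 2) is unaccounted for. Put t = 2h:
(2h)^3 + (2h) expands to 8h^3 + 2h,
and factoring out 2 leaves 2(4h^3 + h).

2(4h^3 + h)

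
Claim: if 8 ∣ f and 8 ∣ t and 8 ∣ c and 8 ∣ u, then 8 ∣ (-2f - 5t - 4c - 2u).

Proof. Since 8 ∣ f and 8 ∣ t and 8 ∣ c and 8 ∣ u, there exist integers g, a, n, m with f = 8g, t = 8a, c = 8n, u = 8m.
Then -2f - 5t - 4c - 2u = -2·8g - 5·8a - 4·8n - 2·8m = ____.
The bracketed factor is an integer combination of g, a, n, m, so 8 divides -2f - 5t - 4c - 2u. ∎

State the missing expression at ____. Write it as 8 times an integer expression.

8(-5a - 2g - 2m - 4n)

Each term has a factor of 8: -2·8g - 5·8a - 4·8n - 2·8m = 8·(-5a - 2g - 2m - 4n).
Since -5a - 2g - 2m - 4n is an integer, 8 ∣ (-2f - 5t - 4c - 2u).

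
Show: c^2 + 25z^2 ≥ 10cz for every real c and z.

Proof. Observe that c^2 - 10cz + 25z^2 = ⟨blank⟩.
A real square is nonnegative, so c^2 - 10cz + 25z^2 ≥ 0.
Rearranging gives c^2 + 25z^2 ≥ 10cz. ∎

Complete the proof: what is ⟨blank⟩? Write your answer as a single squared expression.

(c - 5z)^2

The leading and trailing coefficients are 1^2 and 5^2, and 10 = 2·1·5, so the trinomial is (c - 5z)^2.
Hence c^2 - 10cz + 25z^2 ≥ 0.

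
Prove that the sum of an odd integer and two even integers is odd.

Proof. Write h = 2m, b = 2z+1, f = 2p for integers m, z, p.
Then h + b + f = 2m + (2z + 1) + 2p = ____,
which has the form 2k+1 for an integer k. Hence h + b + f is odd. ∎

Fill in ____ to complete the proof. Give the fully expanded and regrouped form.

2(m + p + z) + 1

2m + (2z + 1) + 2p = 2m + 2p + 2z + 1
= 2(m + p + z) + 1.
Since m + p + z is an integer, the sum is of the form 2k+1 for an integer k.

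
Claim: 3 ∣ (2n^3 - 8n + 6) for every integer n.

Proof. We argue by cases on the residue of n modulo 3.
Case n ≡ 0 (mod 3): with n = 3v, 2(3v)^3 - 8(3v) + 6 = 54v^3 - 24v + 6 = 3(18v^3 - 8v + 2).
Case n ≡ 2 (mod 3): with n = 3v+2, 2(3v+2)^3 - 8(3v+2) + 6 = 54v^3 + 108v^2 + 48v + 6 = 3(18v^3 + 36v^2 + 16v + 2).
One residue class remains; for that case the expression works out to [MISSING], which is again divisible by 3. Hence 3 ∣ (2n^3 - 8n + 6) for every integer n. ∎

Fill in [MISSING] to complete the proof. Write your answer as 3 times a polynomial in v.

The residues treated are {0, 2}, so the missing case is n ≡ 1 (mod 3); write n = 3v+1.
Then 2(3v+1)^3 - 8(3v+1) + 6 = 54v^3 + 54v^2 - 6v = 3(18v^3 + 18v^2 - 2v).

3(18v^3 + 18v^2 - 2v)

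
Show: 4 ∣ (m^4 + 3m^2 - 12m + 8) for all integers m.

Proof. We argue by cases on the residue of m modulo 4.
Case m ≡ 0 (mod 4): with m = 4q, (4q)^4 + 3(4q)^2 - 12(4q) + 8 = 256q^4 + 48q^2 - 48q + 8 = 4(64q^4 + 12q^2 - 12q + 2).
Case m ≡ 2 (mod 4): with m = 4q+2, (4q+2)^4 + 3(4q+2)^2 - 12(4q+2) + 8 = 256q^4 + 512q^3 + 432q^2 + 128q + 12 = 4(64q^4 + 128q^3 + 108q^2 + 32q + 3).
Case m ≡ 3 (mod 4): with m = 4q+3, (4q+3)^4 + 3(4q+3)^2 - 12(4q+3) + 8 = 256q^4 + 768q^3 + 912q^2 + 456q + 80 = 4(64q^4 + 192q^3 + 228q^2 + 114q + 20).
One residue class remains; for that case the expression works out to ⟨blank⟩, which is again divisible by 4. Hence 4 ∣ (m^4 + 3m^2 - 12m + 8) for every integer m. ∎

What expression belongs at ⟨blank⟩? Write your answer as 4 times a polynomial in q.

4(64q^4 + 64q^3 + 36q^2 - 2q)

The residues treated are {0, 2, 3}, so the missing case is m ≡ 1 (mod 4); write m = 4q+1.
Then (4q+1)^4 + 3(4q+1)^2 - 12(4q+1) + 8 = 256q^4 + 256q^3 + 144q^2 - 8q = 4(64q^4 + 64q^3 + 36q^2 - 2q).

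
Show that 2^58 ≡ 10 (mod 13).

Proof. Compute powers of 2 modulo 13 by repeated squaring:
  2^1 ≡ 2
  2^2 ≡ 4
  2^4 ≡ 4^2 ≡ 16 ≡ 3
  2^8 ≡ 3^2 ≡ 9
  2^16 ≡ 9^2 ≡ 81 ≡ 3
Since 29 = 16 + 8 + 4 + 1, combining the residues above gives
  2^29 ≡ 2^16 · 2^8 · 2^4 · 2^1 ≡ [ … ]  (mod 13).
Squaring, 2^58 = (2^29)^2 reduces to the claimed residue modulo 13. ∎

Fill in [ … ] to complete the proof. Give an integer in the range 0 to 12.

6

2^16 · 2^8 · 2^4 · 2^1 ≡ 3 · 9 · 3 · 2 = 162.
162 mod 13 = 6, so 2^29 ≡ 6 (mod 13).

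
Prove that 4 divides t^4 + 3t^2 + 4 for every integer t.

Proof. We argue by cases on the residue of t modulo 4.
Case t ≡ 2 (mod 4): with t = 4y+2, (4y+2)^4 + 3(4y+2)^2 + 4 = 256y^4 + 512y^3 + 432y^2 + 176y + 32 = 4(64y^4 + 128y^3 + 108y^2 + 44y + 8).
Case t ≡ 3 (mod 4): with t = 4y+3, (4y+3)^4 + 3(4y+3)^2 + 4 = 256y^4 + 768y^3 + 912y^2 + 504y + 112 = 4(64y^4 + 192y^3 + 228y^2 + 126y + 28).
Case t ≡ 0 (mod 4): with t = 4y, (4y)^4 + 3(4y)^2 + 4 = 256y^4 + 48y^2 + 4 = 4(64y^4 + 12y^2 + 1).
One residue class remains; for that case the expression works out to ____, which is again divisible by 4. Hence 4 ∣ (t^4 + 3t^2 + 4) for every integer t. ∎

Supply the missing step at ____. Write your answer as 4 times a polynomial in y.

4(64y^4 + 64y^3 + 36y^2 + 10y + 2)

The residues treated are {2, 3, 0}, so the missing case is t ≡ 1 (mod 4); write t = 4y+1.
Then (4y+1)^4 + 3(4y+1)^2 + 4 = 256y^4 + 256y^3 + 144y^2 + 40y + 8 = 4(64y^4 + 64y^3 + 36y^2 + 10y + 2).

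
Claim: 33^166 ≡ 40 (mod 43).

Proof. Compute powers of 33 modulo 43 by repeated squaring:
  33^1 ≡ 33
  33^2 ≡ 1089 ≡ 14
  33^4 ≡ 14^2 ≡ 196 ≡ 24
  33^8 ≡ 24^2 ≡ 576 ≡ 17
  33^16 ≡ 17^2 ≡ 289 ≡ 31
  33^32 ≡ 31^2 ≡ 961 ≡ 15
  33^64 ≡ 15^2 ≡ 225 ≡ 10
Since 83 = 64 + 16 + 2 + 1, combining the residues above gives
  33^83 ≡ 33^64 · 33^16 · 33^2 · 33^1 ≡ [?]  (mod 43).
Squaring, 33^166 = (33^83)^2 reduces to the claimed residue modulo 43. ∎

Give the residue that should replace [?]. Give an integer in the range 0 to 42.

30

Multiply the listed residues: 10 · 31 · 14 · 33 = 310 → 4340 → 143220.
Reducing modulo 43: 143220 = 3330·43 + 30, so 33^83 ≡ 30.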